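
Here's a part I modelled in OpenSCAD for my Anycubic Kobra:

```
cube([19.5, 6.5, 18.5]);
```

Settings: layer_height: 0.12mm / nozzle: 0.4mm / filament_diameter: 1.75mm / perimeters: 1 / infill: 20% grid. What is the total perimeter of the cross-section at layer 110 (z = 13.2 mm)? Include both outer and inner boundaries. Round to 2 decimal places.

At z = 13.2 mm: the cube (footprint 19.5×6.5) is included at this height (perimeter 52.00 mm). Overall, the cross-section is a single solid region. Total boundary length (outer) = 52.00 mm.

52.00 mm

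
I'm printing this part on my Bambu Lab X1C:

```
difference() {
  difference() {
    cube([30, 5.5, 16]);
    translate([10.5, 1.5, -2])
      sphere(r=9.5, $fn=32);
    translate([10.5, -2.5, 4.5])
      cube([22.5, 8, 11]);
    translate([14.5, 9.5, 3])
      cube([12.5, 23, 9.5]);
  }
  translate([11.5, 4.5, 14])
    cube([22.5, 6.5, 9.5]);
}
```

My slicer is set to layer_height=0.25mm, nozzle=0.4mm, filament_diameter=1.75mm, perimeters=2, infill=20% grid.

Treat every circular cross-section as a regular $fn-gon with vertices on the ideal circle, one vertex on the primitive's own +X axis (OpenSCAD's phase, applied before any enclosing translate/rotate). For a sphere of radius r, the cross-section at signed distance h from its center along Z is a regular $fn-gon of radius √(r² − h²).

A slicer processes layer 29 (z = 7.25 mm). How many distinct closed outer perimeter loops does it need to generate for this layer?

At z = 7.25 mm: the cube is present — its section is the full 30×5.5 rectangle; the sphere at (10.5, 1.5): section is a regular 32-gon, circumradius = √(r²−h²) = √(9.5²−9.25²) = 2.165; the 22.5×8 cube at (10.5, -2.5) contributes its full rectangle; the 12.5×23 cube at (14.5, 9.5) contributes its full rectangle; Taking the first minus the rest: starting from the 30×5.5 cube, the r=9.5 sphere at (10.5, 1.5) partially overlaps it — only the 13.22 mm² overlap (of its 14.63 mm²) is removed, clipping the outline; the 22.5×8 cube at (10.5, -2.5) partially overlaps it — only the 100.64 mm² overlap (of its 180.00 mm²) is removed, clipping the outline; the 12.5×23 cube at (14.5, 9.5) misses the remaining region (no effect) — 1 connected region; the cube at (11.5, 4.5) is not intersected at this z (z outside [14, 23.5]); After the difference (first − rest): none of the subtracted shapes is present at this height, so that combined region is unchanged — 1 connected region. The result has 1 disconnected region.

1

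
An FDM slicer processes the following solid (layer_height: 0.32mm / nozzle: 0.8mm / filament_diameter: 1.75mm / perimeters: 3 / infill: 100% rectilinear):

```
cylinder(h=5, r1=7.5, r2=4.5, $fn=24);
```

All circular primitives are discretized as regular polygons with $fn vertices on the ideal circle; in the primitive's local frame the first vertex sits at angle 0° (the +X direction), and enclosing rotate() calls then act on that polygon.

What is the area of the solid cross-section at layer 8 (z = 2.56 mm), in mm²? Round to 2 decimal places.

110.47 mm²

At z = 2.56 mm: the cone (r1=7.5→r2=4.5) has section circumradius 5.964 here — a regular 24-gon (area = (24/2)·5.964²·sin(360°/24) = 110.47 mm²). Overall, the cross-section is a single solid region. Net area = 110.47 mm².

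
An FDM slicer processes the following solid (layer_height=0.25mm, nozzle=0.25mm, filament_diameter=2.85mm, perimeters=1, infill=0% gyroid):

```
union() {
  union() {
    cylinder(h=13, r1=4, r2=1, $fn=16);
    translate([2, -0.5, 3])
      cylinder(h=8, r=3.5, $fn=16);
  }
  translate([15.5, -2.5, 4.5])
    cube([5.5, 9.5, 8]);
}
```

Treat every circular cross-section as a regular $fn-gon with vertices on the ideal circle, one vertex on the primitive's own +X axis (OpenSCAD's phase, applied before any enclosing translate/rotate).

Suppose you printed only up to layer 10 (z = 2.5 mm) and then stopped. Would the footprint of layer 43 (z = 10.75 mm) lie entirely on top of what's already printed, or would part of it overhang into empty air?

part overhangs

Compare the two slices. At z = 2.5: the cone (r1=4→r2=1) has section circumradius 3.423 here — a regular 16-gon (area = (16/2)·3.423²·sin(360°/16) = 35.87 mm²); the cylinder at (2, -0.5) does not reach this height (z outside [3, 11]); Taking the union: only the cone is present, so the union is just that shape — area = 35.87 mm²; the cube at (15.5, -2.5) is not intersected at this z (z outside [4.5, 12.5]); Combining (union): only the result so far is present, so the union is just that shape — area = 35.87 mm². At z = 10.75: the cone contributes a regular 16-gon of circumradius 1.519 (interpolated between r1=4 and r2=1 at t=0.827) (area = (16/2)·1.519²·sin(360°/16) = 7.07 mm²); the cylinder at (2, -0.5): section is a regular 16-gon, circumradius r=3.5 (area = (16/2)·3.500²·sin(360°/16) = 37.50 mm²); Merging all regions: the regions partially overlap — summed areas 44.57 mm² minus the doubly-counted overlap 6.96 mm² gives 37.60 mm² — area = 37.60 mm²; the cube at (15.5, -2.5) is present — its section is the full 5.5×9.5 rectangle (area 52.25 mm²); Taking the union: the 2 present regions are separate (no shared area or edge), so areas and boundary lengths simply add and each stays a separate island — area = 89.85 mm². Checking containment: at z = 10.75 the cross-section extends beyond the z = 2.5 cross-section by about 66.96 mm².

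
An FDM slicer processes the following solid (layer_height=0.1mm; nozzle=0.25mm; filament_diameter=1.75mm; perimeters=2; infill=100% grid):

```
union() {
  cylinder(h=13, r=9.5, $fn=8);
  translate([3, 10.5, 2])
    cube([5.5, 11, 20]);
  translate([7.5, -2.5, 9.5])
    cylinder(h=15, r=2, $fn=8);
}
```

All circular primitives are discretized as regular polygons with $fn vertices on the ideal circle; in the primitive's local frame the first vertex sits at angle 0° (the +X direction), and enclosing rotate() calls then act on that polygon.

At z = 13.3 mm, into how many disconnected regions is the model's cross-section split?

At z = 13.3 mm: the cylinder is absent (z outside [0, 13]); the cube at (3, 10.5) (footprint 5.5×11) is included at this height; the cylinder at (7.5, -2.5): section is a regular 8-gon, circumradius r=2; Taking the union: the 2 present regions are separate (no shared area or edge), so areas and boundary lengths simply add and each stays a separate island — 2 connected regions. The result has 2 disconnected regions.

2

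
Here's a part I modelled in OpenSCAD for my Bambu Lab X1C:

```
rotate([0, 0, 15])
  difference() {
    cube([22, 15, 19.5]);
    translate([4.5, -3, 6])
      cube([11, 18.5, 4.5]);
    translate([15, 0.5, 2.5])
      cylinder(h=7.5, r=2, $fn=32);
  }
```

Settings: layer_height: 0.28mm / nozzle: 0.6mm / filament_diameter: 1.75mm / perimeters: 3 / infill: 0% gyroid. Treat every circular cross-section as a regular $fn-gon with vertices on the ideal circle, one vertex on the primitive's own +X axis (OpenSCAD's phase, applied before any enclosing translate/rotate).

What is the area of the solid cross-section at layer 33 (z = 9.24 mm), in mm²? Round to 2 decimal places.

At z = 9.24 mm: the cube (footprint 22×15) is included at this height (area 330.00 mm²); the 11×18.5 cube at (4.5, -3) contributes its full rectangle (area 203.50 mm²); the r=2 cylinder at (15, 0.5) contributes a regular 32-gon of circumradius 2 (area = (32/2)·2.000²·sin(360°/32) = 12.49 mm²); Subtracting the remaining from the first: starting from the 22×15 cube (330.00 mm²), the 11×18.5 cube at (4.5, -3) partially overlaps it — only the 165.00 mm² overlap (of its 203.50 mm²) is removed, clipping the outline; the r=2 cylinder at (15, 0.5) partially overlaps it — only the 2.87 mm² overlap (of its 12.49 mm²) is removed, clipping the outline — area = 162.13 mm²; (rotated 15° about Z; rotation is an isometry so areas/perimeters/island counts are preserved). Overall, the cross-section has 2 separate islands. Net area = 162.13 mm².

162.13 mm²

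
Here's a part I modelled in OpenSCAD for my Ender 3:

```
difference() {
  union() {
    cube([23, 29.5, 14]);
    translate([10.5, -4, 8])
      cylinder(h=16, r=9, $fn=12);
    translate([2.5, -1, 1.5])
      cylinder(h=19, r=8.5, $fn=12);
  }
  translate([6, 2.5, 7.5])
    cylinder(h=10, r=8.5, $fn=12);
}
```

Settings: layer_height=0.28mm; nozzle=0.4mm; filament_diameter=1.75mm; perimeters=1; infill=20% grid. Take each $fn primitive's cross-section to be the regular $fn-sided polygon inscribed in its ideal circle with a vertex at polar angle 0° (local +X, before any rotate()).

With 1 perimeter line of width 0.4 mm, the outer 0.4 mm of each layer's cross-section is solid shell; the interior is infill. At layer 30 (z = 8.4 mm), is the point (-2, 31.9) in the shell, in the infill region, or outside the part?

outside

At z = 8.4 mm: the cube (footprint 23×29.5) is included at this height; the cylinder at (10.5, -4): section is a regular 12-gon, circumradius r=9; the cylinder at (2.5, -1): section is a regular 12-gon, circumradius r=8.5; Taking the union: the regions partially overlap (shared area 183.17 mm²), so overlapping operands fuse into one piece — 1 connected region; the cylinder at (6, 2.5): section is a regular 12-gon, circumradius r=8.5; Subtracting the remaining from the first: starting from the result so far, the r=8.5 cylinder at (6, 2.5) partially overlaps it — only the 215.67 mm² overlap (of its 216.75 mm²) is removed, clipping the outline — 1 connected region. Overall, the cross-section is a single solid region. The nearest boundary edge runs (0.00, 8.11)→(0.00, 29.50); distance from the point to it = 3.12 mm. The point is not inside any of the regions above, so it lies outside the cross-section (3.12 mm from the nearest boundary).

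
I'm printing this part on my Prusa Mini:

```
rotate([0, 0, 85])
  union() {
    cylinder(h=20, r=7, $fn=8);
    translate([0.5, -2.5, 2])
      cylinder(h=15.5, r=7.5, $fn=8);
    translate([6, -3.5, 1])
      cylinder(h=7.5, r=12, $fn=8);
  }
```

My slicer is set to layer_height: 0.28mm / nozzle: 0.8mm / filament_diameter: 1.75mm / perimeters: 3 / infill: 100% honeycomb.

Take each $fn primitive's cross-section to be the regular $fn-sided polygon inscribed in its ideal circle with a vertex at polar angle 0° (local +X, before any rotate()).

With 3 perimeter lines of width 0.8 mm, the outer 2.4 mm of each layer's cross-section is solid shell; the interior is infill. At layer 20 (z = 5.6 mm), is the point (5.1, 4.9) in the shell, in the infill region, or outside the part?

At z = 5.6 mm: the r=7 cylinder gives a regular 8-gon of circumradius 7 (constant along its height); the cylinder at (0.5, -2.5): section is a regular 8-gon, circumradius r=7.5; the r=12 cylinder at (6, -3.5) contributes a regular 8-gon of circumradius 12; Combining (union): the regions partially overlap (shared area 273.48 mm²), so overlapping operands fuse into one piece — 1 connected region; (whole slice rotated 85° about Z — lengths, areas and connectivity unchanged). Overall, the cross-section is a single solid region. Undo the 85° rotation: the query point maps to (5.326, -4.654) in the un-rotated model frame. The nearest boundary edge runs (6.00, -15.50)→(-2.49, -11.99); distance from the point to it = 9.76 mm. The point is inside the cross-section and 9.76 mm from the nearest boundary — more than the 2.4 mm shell width (3 × 0.8), so it's in the infill interior.

infill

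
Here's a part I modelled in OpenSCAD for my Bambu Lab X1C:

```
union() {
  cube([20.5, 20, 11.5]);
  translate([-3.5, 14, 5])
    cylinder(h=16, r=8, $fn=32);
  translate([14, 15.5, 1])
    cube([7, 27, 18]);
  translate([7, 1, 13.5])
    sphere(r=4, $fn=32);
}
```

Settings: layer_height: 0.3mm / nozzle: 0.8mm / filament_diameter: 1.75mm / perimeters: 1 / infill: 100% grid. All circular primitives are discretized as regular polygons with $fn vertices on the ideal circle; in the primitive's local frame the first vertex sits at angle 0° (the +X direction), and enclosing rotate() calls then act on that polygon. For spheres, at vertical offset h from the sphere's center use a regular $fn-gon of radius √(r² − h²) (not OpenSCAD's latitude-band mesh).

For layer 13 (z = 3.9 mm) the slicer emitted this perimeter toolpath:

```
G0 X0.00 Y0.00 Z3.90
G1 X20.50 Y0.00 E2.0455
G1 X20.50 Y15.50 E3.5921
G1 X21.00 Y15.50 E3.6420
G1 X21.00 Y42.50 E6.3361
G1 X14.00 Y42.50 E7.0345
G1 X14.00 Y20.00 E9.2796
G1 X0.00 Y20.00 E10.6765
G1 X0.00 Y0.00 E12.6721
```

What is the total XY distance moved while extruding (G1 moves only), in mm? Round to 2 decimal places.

127.00 mm

Sum the Euclidean lengths of each G1 segment: total = 127.00 mm.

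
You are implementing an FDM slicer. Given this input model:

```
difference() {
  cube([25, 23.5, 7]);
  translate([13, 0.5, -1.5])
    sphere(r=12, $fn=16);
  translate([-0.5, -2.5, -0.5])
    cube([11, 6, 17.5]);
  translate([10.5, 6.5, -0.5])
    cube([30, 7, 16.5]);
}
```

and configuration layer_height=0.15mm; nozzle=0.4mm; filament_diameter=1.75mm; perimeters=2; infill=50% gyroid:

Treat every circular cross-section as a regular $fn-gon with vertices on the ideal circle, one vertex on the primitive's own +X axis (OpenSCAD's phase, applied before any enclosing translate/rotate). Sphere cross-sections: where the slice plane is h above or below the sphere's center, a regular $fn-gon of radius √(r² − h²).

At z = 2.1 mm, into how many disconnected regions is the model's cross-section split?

2

At z = 2.1 mm: the cube is present — its section is the full 25×23.5 rectangle; the r=12 sphere at (13, 0.5) slices to a regular 16-gon of circumradius 11.447 (√(r²−h²) with h=3.6 from center); the cube at (-0.5, -2.5) (footprint 11×6) is included at this height; the 30×7 cube at (10.5, 6.5) contributes its full rectangle; After the difference (first − rest): starting from the 25×23.5 cube, the r=12 sphere at (13, 0.5) partially overlaps it — only the 211.98 mm² overlap (of its 401.17 mm²) is removed, clipping the outline; the 11×6 cube at (-0.5, -2.5) partially overlaps it — only the 6.35 mm² overlap (of its 66.00 mm²) is removed, clipping the outline; the 30×7 cube at (10.5, 6.5) partially overlaps it — only the 52.70 mm² overlap (of its 210.00 mm²) is removed, clipping the outline — 2 connected regions. The result has 2 disconnected regions.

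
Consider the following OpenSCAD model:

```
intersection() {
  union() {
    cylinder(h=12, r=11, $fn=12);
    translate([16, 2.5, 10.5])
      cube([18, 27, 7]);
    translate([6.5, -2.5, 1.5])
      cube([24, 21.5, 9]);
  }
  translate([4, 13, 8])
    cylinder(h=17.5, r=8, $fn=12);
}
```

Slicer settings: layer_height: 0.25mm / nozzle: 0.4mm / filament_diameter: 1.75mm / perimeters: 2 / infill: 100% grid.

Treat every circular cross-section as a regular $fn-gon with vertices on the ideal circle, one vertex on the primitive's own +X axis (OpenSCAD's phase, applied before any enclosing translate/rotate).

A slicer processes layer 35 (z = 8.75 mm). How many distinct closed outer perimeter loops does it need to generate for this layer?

At z = 8.75 mm: the r=11 cylinder gives a regular 12-gon of circumradius 11 (constant along its height); the cube at (16, 2.5) is absent (z outside [10.5, 17.5]); the 24×21.5 cube at (6.5, -2.5) contributes its full rectangle; Merging all regions: the regions partially overlap (shared area 35.69 mm²), so overlapping operands fuse into one piece — 1 connected region; the r=8 cylinder at (4, 13) contributes a regular 12-gon of circumradius 8; Taking the intersection: the r=8 cylinder at (4, 13) partially overlaps that combined region; clipping to the common part keeps 94.72 mm² — 1 connected region. The result has 1 disconnected region.

1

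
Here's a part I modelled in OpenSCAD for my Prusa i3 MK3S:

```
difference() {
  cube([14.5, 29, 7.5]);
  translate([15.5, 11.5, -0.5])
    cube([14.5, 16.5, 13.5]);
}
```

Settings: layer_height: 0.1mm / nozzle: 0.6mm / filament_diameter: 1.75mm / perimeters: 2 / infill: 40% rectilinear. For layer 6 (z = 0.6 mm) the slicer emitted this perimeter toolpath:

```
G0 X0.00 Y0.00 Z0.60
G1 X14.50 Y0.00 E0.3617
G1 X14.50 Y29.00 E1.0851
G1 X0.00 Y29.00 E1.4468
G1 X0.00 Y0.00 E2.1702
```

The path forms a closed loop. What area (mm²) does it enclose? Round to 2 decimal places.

420.50 mm²

Apply the shoelace formula to the sequence of (X, Y) vertices; enclosed area = 420.50 mm².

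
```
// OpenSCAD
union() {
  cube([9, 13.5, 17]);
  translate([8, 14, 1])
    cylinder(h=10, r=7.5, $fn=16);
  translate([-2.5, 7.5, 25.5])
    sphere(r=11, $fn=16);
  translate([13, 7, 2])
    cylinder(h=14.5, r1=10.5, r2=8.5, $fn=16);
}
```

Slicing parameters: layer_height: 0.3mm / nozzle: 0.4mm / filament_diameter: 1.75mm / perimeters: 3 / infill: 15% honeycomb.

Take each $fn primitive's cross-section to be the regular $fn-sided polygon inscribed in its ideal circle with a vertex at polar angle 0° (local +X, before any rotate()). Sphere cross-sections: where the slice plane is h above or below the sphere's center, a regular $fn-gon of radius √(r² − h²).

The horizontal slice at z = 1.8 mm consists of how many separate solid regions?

1

At z = 1.8 mm: the cube (footprint 9×13.5) is included at this height; the r=7.5 cylinder at (8, 14) contributes a regular 16-gon of circumradius 7.5; the sphere at (-2.5, 7.5) is absent (|z−center|=23.700 > r=11); the cone at (13, 7) does not reach this height (z outside [2, 16.5]); Combining (union): the regions partially overlap (shared area 46.23 mm²), so overlapping operands fuse into one piece — 1 connected region. The result has 1 disconnected region.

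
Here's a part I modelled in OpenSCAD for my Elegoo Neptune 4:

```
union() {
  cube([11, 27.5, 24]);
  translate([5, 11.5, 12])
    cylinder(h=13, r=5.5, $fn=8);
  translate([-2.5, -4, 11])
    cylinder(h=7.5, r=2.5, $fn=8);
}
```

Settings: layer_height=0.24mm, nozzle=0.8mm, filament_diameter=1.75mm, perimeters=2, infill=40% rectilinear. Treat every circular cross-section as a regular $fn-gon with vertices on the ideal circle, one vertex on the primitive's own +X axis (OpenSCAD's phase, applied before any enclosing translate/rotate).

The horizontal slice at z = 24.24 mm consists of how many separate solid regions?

1

At z = 24.24 mm: the cube is not intersected at this z (z outside [0, 24]); the cylinder at (5, 11.5): section is a regular 8-gon, circumradius r=5.5; the cylinder at (-2.5, -4) does not reach this height (z outside [11, 18.5]); Merging all regions: only the r=5.5 cylinder at (5, 11.5) is present, so the union is just that shape — 1 connected region. The result has 1 disconnected region.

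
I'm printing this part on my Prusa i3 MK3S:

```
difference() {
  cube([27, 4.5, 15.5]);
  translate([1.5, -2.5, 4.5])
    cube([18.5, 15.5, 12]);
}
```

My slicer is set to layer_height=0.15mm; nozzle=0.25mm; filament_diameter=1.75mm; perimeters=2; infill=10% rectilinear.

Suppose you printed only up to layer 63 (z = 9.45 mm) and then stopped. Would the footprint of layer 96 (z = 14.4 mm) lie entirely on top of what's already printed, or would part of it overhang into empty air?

Compare the two slices. At z = 9.45: the cube (footprint 27×4.5) is included at this height (area 121.50 mm²); the 18.5×15.5 cube at (1.5, -2.5) contributes its full rectangle (area 286.75 mm²); After the difference (first − rest): starting from the 27×4.5 cube (121.50 mm²), the 18.5×15.5 cube at (1.5, -2.5) partially overlaps it — only the 83.25 mm² overlap (of its 286.75 mm²) is removed, clipping the outline — area = 38.25 mm². At z = 14.4: the cube (footprint 27×4.5) is included at this height (area 121.50 mm²); the cube at (1.5, -2.5) (footprint 18.5×15.5) is included at this height (area 286.75 mm²); Subtracting the remaining from the first: starting from the 27×4.5 cube (121.50 mm²), the 18.5×15.5 cube at (1.5, -2.5) partially overlaps it — only the 83.25 mm² overlap (of its 286.75 mm²) is removed, clipping the outline — area = 38.25 mm². Checking containment: the cross-section at z = 14.4 is a subset of the cross-section at z = 9.45.

entirely on top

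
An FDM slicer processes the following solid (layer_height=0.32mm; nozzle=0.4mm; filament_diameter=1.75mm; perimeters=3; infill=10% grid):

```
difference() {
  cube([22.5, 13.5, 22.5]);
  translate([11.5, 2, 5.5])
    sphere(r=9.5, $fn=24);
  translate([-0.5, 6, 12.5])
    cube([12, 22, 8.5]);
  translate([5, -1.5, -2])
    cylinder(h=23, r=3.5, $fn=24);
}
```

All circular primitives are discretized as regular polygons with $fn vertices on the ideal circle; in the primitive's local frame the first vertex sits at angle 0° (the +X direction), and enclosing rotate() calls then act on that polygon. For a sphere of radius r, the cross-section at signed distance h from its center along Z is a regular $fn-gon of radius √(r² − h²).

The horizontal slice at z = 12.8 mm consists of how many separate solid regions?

2

At z = 12.8 mm: the cube (footprint 22.5×13.5) is included at this height; the sphere at (11.5, 2): section is a regular 24-gon, circumradius = √(r²−h²) = √(9.5²−7.3²) = 6.079; the cube at (-0.5, 6) (footprint 12×22) is included at this height; the cylinder at (5, -1.5): section is a regular 24-gon, circumradius r=3.5; After the difference (first − rest): starting from the 22.5×13.5 cube, the r=9.5 sphere at (11.5, 2) partially overlaps it — only the 81.14 mm² overlap (of its 114.79 mm²) is removed, clipping the outline; the 12×22 cube at (-0.5, 6) partially overlaps it — only the 79.82 mm² overlap (of its 264.00 mm²) is removed, clipping the outline; the r=3.5 cylinder at (5, -1.5) partially overlaps it — only the 5.58 mm² overlap (of its 38.05 mm²) is removed, clipping the outline — 2 connected regions. The result has 2 disconnected regions.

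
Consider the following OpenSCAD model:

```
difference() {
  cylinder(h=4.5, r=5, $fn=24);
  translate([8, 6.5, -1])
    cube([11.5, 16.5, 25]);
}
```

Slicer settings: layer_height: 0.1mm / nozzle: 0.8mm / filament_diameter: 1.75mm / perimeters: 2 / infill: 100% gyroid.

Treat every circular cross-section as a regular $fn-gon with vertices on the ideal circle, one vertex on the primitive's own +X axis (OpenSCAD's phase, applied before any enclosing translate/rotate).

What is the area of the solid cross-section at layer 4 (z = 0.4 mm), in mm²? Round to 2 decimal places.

At z = 0.4 mm: the r=5 cylinder gives a regular 24-gon of circumradius 5 (constant along its height) (area = (24/2)·5.000²·sin(360°/24) = 77.65 mm²); the cube at (8, 6.5) is present — its section is the full 11.5×16.5 rectangle (area 189.75 mm²); Subtracting the remaining from the first: starting from the r=5 cylinder (77.65 mm²), the 11.5×16.5 cube at (8, 6.5) misses the remaining region (no effect) — area = 77.65 mm². Overall, the cross-section is a single solid region. Net area = 77.65 mm².

77.65 mm²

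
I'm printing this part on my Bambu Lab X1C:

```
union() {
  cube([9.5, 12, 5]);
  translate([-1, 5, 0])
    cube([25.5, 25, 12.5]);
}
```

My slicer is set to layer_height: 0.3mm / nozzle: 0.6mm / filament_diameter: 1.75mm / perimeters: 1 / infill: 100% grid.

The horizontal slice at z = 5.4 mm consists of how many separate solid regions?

1

At z = 5.4 mm: the cube does not reach this height (z outside [0, 5]); the cube at (-1, 5) (footprint 25.5×25) is included at this height; Taking the union: only the 25.5×25 cube at (-1, 5) is present, so the union is just that shape — 1 connected region. The result has 1 disconnected region.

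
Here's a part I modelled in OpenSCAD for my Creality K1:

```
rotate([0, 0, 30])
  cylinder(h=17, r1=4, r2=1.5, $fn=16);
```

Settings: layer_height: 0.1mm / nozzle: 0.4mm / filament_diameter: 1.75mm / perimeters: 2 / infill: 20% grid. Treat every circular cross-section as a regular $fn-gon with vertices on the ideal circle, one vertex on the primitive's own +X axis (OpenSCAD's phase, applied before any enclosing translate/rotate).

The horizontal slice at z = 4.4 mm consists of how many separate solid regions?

At z = 4.4 mm: the cone (r1=4→r2=1.5) has section circumradius 3.353 here — a regular 16-gon; (rotated 30° about Z; rotation is an isometry so areas/perimeters/island counts are preserved). The result has 1 disconnected region.

1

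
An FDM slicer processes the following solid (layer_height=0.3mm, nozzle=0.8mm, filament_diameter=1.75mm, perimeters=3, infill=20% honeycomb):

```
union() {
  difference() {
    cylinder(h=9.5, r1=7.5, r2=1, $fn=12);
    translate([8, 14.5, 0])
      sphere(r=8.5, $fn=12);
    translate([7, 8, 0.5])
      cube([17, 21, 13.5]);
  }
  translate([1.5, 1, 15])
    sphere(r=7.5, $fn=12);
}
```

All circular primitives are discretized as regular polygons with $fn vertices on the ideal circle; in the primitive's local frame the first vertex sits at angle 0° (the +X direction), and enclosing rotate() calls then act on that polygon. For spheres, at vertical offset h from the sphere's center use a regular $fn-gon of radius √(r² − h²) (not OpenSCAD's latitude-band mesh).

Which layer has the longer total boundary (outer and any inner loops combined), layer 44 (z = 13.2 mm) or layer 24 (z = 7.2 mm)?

layer 44 (z = 13.2 mm)

Layer 44 (z = 13.2): the cone is not intersected at this z (z outside [0, 9.5]); the sphere at (8, 14.5) is not intersected at this z (|z−center|=13.200 > r=8.5); the cube at (7, 8) is present — its section is the full 17×21 rectangle (perimeter 76.00 mm); Taking the first minus the rest: the first operand is absent here, so nothing remains; the r=7.5 sphere at (1.5, 1) contributes a regular 12-gon of circumradius √(7.5²−1.8²) = 7.281 (perimeter = 2·12·7.281·sin(180°/12) = 45.23 mm); Combining (union): only the r=7.5 sphere at (1.5, 1) is present, so the union is just that shape — boundary = 45.23 mm. So its perimeter = 45.23 mm. Layer 24 (z = 7.2): the cone (r1=7.5→r2=1) has section circumradius 2.574 here — a regular 12-gon (perimeter = 2·12·2.574·sin(180°/12) = 15.99 mm); the sphere at (8, 14.5): section is a regular 12-gon, circumradius = √(r²−h²) = √(8.5²−7.2²) = 4.518 (perimeter = 2·12·4.518·sin(180°/12) = 28.06 mm); the cube at (7, 8) (footprint 17×21) is included at this height (perimeter 76.00 mm); After the difference (first − rest): starting from the cone, the r=8.5 sphere at (8, 14.5) misses the remaining region (no effect); the 17×21 cube at (7, 8) misses the remaining region (no effect) — boundary = 15.99 mm; the sphere at (1.5, 1) does not reach this height (|z−center|=7.800 > r=7.5); Taking the union: only the result so far is present, so the union is just that shape — boundary = 15.99 mm. So its perimeter = 15.99 mm. Layer 44 is larger (45.23 vs 15.99 mm).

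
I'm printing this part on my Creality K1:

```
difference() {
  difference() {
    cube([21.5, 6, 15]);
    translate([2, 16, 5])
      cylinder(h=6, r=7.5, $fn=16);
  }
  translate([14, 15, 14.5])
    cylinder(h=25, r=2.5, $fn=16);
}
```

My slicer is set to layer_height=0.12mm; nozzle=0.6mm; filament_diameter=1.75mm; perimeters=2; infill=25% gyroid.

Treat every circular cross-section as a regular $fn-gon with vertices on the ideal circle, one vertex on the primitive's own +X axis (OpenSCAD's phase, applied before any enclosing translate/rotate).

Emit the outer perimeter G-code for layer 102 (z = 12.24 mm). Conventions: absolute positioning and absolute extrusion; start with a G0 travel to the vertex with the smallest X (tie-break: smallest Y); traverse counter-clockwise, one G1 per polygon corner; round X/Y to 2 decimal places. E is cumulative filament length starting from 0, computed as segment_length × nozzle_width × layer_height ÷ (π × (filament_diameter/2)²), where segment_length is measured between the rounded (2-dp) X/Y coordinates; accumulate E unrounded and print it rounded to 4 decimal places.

At z = 12.24 mm: the cube (footprint 21.5×6) is included at this height; the cylinder at (2, 16) is not intersected at this z (z outside [5, 11]); Taking the first minus the rest: none of the subtracted shapes is present at this height, so the 21.5×6 cube is unchanged — 1 connected region; the cylinder at (14, 15) does not reach this height (z outside [14.5, 39.5]); After the difference (first − rest): none of the subtracted shapes is present at this height, so that combined region is unchanged — 1 connected region. The outline is a single polygon with 4 vertices. Extrusion per mm of travel: 0.6 × 0.12 / (π × 0.875²) = 0.029934. Accumulating E over each segment gives final E = 1.6464.

G0 X0.00 Y0.00 Z12.24
G1 X21.50 Y0.00 E0.6436
G1 X21.50 Y6.00 E0.8232
G1 X0.00 Y6.00 E1.4668
G1 X0.00 Y0.00 E1.6464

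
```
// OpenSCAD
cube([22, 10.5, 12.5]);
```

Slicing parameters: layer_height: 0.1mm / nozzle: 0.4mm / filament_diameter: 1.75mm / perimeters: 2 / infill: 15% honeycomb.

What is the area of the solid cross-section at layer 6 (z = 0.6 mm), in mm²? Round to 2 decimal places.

At z = 0.6 mm: the 22×10.5 cube contributes its full rectangle (area 231.00 mm²). Overall, the cross-section is a single solid region. Net area = 231.00 mm².

231.00 mm²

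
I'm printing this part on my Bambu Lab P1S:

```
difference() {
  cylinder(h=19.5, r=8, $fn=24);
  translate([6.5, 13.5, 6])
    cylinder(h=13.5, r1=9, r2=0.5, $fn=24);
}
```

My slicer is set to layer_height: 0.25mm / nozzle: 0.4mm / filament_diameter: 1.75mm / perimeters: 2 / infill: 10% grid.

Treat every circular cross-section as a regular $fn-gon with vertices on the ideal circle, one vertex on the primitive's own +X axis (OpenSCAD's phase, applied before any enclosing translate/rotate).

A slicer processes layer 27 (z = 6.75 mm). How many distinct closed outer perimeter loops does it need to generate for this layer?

At z = 6.75 mm: the r=8 cylinder gives a regular 24-gon of circumradius 8 (constant along its height); the cone at (6.5, 13.5) contributes a regular 24-gon of circumradius 8.528 (interpolated between r1=9 and r2=0.5 at t=0.056); Subtracting the remaining from the first: starting from the r=8 cylinder, the cone at (6.5, 13.5) partially overlaps it — only the 6.58 mm² overlap (of its 225.87 mm²) is removed, clipping the outline — 1 connected region. The result has 1 disconnected region.

1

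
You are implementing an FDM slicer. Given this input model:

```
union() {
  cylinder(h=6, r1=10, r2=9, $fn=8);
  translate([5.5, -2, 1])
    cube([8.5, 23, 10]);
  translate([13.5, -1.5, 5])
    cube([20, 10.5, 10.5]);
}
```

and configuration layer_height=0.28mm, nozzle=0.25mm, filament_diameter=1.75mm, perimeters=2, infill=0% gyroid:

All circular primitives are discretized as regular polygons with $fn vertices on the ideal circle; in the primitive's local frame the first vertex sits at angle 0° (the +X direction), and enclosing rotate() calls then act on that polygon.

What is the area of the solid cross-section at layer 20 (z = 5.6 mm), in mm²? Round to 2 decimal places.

At z = 5.6 mm: the cone: at t=0.933 of its height the radius interpolates to r₁+(r₂−r₁)t = 9.067, giving a regular 8-gon of that circumradius (area = (8/2)·9.067²·sin(360°/8) = 232.51 mm²); the 8.5×23 cube at (5.5, -2) contributes its full rectangle (area 195.50 mm²); the cube at (13.5, -1.5) is present — its section is the full 20×10.5 rectangle (area 210.00 mm²); Taking the union: the regions partially overlap — summed areas 638.01 mm² minus the doubly-counted overlap 26.08 mm² gives 611.93 mm² — area = 611.93 mm². Overall, the cross-section is a single solid region. Net area = 611.93 mm².

611.93 mm²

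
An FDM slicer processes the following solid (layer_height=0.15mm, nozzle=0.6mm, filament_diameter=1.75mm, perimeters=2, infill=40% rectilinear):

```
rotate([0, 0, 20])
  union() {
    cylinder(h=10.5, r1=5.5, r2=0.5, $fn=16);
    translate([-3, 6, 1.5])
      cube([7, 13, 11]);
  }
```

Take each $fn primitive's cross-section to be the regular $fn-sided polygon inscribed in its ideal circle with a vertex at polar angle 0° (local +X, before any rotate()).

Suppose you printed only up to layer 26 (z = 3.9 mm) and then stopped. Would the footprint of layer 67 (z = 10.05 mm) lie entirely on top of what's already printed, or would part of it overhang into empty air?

entirely on top

Compare the two slices. At z = 3.9: the cone: at t=0.371 of its height the radius interpolates to r₁+(r₂−r₁)t = 3.643, giving a regular 16-gon of that circumradius (area = (16/2)·3.643²·sin(360°/16) = 40.63 mm²); the cube at (-3, 6) is present — its section is the full 7×13 rectangle (area 91.00 mm²); Taking the union: the 2 present regions are separate (no shared area or edge), so areas and boundary lengths simply add and each stays a separate island — area = 131.63 mm²; (whole slice rotated 20° about Z — lengths, areas and connectivity unchanged). At z = 10.05: the cone: at t=0.957 of its height the radius interpolates to r₁+(r₂−r₁)t = 0.714, giving a regular 16-gon of that circumradius (area = (16/2)·0.714²·sin(360°/16) = 1.56 mm²); the cube at (-3, 6) is present — its section is the full 7×13 rectangle (area 91.00 mm²); Combining (union): the 2 present regions are separate (no shared area or edge), so areas and boundary lengths simply add and each stays a separate island — area = 92.56 mm²; (rotated 20° about Z; rotation is an isometry so areas/perimeters/island counts are preserved). Checking containment: the cross-section at z = 10.05 is a subset of the cross-section at z = 3.9.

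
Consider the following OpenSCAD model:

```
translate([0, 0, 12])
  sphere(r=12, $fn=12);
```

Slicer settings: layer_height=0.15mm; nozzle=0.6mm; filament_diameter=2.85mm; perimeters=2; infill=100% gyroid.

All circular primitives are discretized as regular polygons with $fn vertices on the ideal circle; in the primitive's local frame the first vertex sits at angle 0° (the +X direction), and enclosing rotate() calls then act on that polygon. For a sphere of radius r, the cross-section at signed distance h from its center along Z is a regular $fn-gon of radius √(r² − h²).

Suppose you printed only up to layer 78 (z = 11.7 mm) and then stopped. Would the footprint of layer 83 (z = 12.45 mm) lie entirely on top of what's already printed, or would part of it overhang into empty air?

Compare the two slices. At z = 11.7: the r=12 sphere contributes a regular 12-gon of circumradius √(12²−0.3²) = 11.996 (area = (12/2)·11.996²·sin(360°/12) = 431.73 mm²). At z = 12.45: the r=12 sphere contributes a regular 12-gon of circumradius √(12²−0.45²) = 11.992 (area = (12/2)·11.992²·sin(360°/12) = 431.39 mm²). Checking containment: the cross-section at z = 12.45 is a subset of the cross-section at z = 11.7.

entirely on top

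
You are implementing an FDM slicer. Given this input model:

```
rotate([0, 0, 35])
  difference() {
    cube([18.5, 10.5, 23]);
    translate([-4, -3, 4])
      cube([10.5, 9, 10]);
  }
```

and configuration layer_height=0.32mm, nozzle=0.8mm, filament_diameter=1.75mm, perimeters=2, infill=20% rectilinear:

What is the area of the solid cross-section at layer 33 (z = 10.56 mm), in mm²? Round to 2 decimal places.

At z = 10.56 mm: the 18.5×10.5 cube contributes its full rectangle (area 194.25 mm²); the cube at (-4, -3) (footprint 10.5×9) is included at this height (area 94.50 mm²); Subtracting the remaining from the first: starting from the 18.5×10.5 cube (194.25 mm²), the 10.5×9 cube at (-4, -3) partially overlaps it — only the 39.00 mm² overlap (of its 94.50 mm²) is removed, clipping the outline — area = 155.25 mm²; (rotated 35° about Z; rotation is an isometry so areas/perimeters/island counts are preserved). Overall, the cross-section is a single solid region. Net area = 155.25 mm².

155.25 mm²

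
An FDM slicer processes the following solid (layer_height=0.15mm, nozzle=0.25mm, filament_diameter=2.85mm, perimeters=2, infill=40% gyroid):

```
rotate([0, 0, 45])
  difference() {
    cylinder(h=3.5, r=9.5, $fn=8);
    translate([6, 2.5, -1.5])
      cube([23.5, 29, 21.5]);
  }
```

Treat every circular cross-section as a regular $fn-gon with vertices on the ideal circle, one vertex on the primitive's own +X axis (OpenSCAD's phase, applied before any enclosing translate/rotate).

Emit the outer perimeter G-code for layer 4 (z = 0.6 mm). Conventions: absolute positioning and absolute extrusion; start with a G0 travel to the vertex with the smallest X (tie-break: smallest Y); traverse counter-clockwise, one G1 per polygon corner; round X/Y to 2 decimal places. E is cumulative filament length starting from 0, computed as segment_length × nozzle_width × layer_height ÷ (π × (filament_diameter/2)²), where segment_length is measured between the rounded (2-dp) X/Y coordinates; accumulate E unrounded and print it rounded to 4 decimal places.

At z = 0.6 mm: the cylinder: section is a regular 8-gon, circumradius r=9.5; the 23.5×29 cube at (6, 2.5) contributes its full rectangle; After the difference (first − rest): starting from the r=9.5 cylinder, the 23.5×29 cube at (6, 2.5) partially overlaps it — only the 6.82 mm² overlap (of its 681.50 mm²) is removed, clipping the outline — 1 connected region; (whole slice rotated 45° about Z — lengths, areas and connectivity unchanged). The outline is a single polygon with 10 vertices. Extrusion per mm of travel: 0.25 × 0.15 / (π × 1.425²) = 0.005878. Accumulating E over each segment gives final E = 0.3516.

G0 X-9.50 Y0.00 Z0.60
G1 X-6.72 Y-6.72 E0.0427
G1 X0.00 Y-9.50 E0.0855
G1 X6.72 Y-6.72 E0.1282
G1 X9.50 Y0.00 E0.1710
G1 X6.72 Y6.72 E0.2137
G1 X4.22 Y7.75 E0.2296
G1 X2.47 Y6.01 E0.2441
G1 X-0.72 Y9.20 E0.2707
G1 X-6.72 Y6.72 E0.3088
G1 X-9.50 Y0.00 E0.3516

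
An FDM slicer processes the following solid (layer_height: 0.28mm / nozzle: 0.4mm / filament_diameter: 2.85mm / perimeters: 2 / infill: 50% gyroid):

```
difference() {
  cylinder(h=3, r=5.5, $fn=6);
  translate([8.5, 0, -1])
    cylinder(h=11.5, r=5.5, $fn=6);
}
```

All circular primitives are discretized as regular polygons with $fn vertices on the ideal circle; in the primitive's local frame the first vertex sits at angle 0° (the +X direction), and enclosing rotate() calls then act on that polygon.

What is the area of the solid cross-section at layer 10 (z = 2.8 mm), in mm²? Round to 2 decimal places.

73.18 mm²

At z = 2.8 mm: the cylinder: section is a regular 6-gon, circumradius r=5.5 (area = (6/2)·5.500²·sin(360°/6) = 78.59 mm²); the cylinder at (8.5, 0): section is a regular 6-gon, circumradius r=5.5 (area = (6/2)·5.500²·sin(360°/6) = 78.59 mm²); Subtracting the remaining from the first: starting from the r=5.5 cylinder (78.59 mm²), the r=5.5 cylinder at (8.5, 0) partially overlaps it — only the 5.41 mm² overlap (of its 78.59 mm²) is removed, clipping the outline — area = 73.18 mm². Overall, the cross-section is a single solid region. Net area = 73.18 mm².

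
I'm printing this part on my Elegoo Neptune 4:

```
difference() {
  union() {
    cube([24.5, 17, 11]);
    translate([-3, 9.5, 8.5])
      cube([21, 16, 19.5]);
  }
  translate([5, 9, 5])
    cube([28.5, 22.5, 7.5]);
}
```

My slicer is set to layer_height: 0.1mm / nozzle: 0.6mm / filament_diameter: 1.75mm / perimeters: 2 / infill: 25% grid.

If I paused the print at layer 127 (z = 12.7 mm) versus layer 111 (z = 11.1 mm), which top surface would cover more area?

Layer 127 (z = 12.7): the cube is not intersected at this z (z outside [0, 11]); the 21×16 cube at (-3, 9.5) contributes its full rectangle (area 336.00 mm²); Merging all regions: only the 21×16 cube at (-3, 9.5) is present, so the union is just that shape — area = 336.00 mm²; the cube at (5, 9) does not reach this height (z outside [5, 12.5]); After the difference (first − rest): none of the subtracted shapes is present at this height, so the result so far is unchanged — area = 336.00 mm². So its area = 336.00 mm². Layer 111 (z = 11.1): the cube does not reach this height (z outside [0, 11]); the cube at (-3, 9.5) (footprint 21×16) is included at this height (area 336.00 mm²); Merging all regions: only the 21×16 cube at (-3, 9.5) is present, so the union is just that shape — area = 336.00 mm²; the 28.5×22.5 cube at (5, 9) contributes its full rectangle (area 641.25 mm²); Taking the first minus the rest: starting from the result so far (336.00 mm²), the 28.5×22.5 cube at (5, 9) partially overlaps it — only the 208.00 mm² overlap (of its 641.25 mm²) is removed, clipping the outline — area = 128.00 mm². So its area = 128.00 mm². Layer 127 is larger (336.00 vs 128.00 mm²).

layer 127 (z = 12.7 mm)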